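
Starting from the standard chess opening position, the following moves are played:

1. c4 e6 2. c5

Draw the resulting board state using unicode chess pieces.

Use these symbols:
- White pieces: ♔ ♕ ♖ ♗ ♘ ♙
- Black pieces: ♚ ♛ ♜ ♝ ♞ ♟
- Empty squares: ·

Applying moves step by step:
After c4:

♜ ♞ ♝ ♛ ♚ ♝ ♞ ♜
♟ ♟ ♟ ♟ ♟ ♟ ♟ ♟
· · · · · · · ·
· · · · · · · ·
· · ♙ · · · · ·
· · · · · · · ·
♙ ♙ · ♙ ♙ ♙ ♙ ♙
♖ ♘ ♗ ♕ ♔ ♗ ♘ ♖


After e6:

♜ ♞ ♝ ♛ ♚ ♝ ♞ ♜
♟ ♟ ♟ ♟ · ♟ ♟ ♟
· · · · ♟ · · ·
· · · · · · · ·
· · ♙ · · · · ·
· · · · · · · ·
♙ ♙ · ♙ ♙ ♙ ♙ ♙
♖ ♘ ♗ ♕ ♔ ♗ ♘ ♖


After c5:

♜ ♞ ♝ ♛ ♚ ♝ ♞ ♜
♟ ♟ ♟ ♟ · ♟ ♟ ♟
· · · · ♟ · · ·
· · ♙ · · · · ·
· · · · · · · ·
· · · · · · · ·
♙ ♙ · ♙ ♙ ♙ ♙ ♙
♖ ♘ ♗ ♕ ♔ ♗ ♘ ♖



  a b c d e f g h
  ─────────────────
8│♜ ♞ ♝ ♛ ♚ ♝ ♞ ♜│8
7│♟ ♟ ♟ ♟ · ♟ ♟ ♟│7
6│· · · · ♟ · · ·│6
5│· · ♙ · · · · ·│5
4│· · · · · · · ·│4
3│· · · · · · · ·│3
2│♙ ♙ · ♙ ♙ ♙ ♙ ♙│2
1│♖ ♘ ♗ ♕ ♔ ♗ ♘ ♖│1
  ─────────────────
  a b c d e f g h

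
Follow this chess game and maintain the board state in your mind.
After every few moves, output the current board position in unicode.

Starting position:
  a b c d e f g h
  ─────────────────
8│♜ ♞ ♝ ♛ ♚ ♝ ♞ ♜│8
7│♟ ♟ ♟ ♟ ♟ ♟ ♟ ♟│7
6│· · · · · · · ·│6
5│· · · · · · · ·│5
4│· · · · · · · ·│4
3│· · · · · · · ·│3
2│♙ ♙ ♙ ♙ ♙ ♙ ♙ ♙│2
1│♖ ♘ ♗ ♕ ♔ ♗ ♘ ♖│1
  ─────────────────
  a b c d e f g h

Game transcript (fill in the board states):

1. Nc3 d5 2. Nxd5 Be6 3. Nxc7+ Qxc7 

  a b c d e f g h
  ─────────────────
8│♜ ♞ · · ♚ ♝ ♞ ♜│8
7│♟ ♟ ♛ · ♟ ♟ ♟ ♟│7
6│· · · · ♝ · · ·│6
5│· · · · · · · ·│5
4│· · · · · · · ·│4
3│· · · · · · · ·│3
2│♙ ♙ ♙ ♙ ♙ ♙ ♙ ♙│2
1│♖ · ♗ ♕ ♔ ♗ ♘ ♖│1
  ─────────────────
  a b c d e f g h

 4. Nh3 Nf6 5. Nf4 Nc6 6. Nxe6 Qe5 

  a b c d e f g h
  ─────────────────
8│♜ · · · ♚ ♝ · ♜│8
7│♟ ♟ · · ♟ ♟ ♟ ♟│7
6│· · ♞ · ♘ ♞ · ·│6
5│· · · · ♛ · · ·│5
4│· · · · · · · ·│4
3│· · · · · · · ·│3
2│♙ ♙ ♙ ♙ ♙ ♙ ♙ ♙│2
1│♖ · ♗ ♕ ♔ ♗ · ♖│1
  ─────────────────
  a b c d e f g h

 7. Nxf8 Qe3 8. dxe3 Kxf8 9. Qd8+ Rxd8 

  a b c d e f g h
  ─────────────────
8│· · · ♜ · ♚ · ♜│8
7│♟ ♟ · · ♟ ♟ ♟ ♟│7
6│· · ♞ · · ♞ · ·│6
5│· · · · · · · ·│5
4│· · · · · · · ·│4
3│· · · · ♙ · · ·│3
2│♙ ♙ ♙ · ♙ ♙ ♙ ♙│2
1│♖ · ♗ · ♔ ♗ · ♖│1
  ─────────────────
  a b c d e f g h

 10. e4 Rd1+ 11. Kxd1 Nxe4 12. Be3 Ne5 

  a b c d e f g h
  ─────────────────
8│· · · · · ♚ · ♜│8
7│♟ ♟ · · ♟ ♟ ♟ ♟│7
6│· · · · · · · ·│6
5│· · · · ♞ · · ·│5
4│· · · · ♞ · · ·│4
3│· · · · ♗ · · ·│3
2│♙ ♙ ♙ · ♙ ♙ ♙ ♙│2
1│♖ · · ♔ · ♗ · ♖│1
  ─────────────────
  a b c d e f g h

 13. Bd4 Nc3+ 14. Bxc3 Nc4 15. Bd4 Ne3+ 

  a b c d e f g h
  ─────────────────
8│· · · · · ♚ · ♜│8
7│♟ ♟ · · ♟ ♟ ♟ ♟│7
6│· · · · · · · ·│6
5│· · · · · · · ·│5
4│· · · ♗ · · · ·│4
3│· · · · ♞ · · ·│3
2│♙ ♙ ♙ · ♙ ♙ ♙ ♙│2
1│♖ · · ♔ · ♗ · ♖│1
  ─────────────────
  a b c d e f g h



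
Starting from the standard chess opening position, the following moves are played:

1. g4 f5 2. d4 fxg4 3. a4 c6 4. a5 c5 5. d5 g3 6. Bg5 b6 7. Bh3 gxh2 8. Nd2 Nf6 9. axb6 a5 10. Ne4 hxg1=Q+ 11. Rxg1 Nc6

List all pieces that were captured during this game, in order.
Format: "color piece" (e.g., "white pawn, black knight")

Tracking captures:
  fxg4: captured white pawn
  gxh2: captured white pawn
  axb6: captured black pawn
  hxg1=Q+: captured white knight
  Rxg1: captured black queen

white pawn, white pawn, black pawn, white knight, black queen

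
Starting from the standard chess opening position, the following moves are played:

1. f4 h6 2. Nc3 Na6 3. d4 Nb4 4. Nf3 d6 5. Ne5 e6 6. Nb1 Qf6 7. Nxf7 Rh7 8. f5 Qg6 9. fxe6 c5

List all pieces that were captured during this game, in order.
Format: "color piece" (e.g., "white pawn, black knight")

Tracking captures:
  Nxf7: captured black pawn
  fxe6: captured black pawn

black pawn, black pawn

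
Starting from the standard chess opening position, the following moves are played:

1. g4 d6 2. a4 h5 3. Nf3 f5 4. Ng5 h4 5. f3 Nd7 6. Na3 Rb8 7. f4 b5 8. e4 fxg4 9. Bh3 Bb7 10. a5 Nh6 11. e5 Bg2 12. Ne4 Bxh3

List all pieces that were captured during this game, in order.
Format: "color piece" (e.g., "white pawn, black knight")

Tracking captures:
  fxg4: captured white pawn
  Bxh3: captured white bishop

white pawn, white bishop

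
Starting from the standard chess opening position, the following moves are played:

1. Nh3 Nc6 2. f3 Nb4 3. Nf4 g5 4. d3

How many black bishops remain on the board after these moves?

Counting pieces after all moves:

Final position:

  a b c d e f g h
  ─────────────────
8│♜ · ♝ ♛ ♚ ♝ ♞ ♜│8
7│♟ ♟ ♟ ♟ ♟ ♟ · ♟│7
6│· · · · · · · ·│6
5│· · · · · · ♟ ·│5
4│· ♞ · · · ♘ · ·│4
3│· · · ♙ · ♙ · ·│3
2│♙ ♙ ♙ · ♙ · ♙ ♙│2
1│♖ ♘ ♗ ♕ ♔ ♗ · ♖│1
  ─────────────────
  a b c d e f g h


2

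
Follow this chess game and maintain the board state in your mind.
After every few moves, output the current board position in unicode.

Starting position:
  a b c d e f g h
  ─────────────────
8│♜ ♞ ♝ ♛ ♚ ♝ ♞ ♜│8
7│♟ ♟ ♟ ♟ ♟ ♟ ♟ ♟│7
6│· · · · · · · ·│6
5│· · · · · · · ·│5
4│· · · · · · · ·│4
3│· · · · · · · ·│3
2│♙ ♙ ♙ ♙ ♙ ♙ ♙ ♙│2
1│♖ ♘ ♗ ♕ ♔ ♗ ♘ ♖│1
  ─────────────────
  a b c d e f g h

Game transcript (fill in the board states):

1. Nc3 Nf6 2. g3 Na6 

  a b c d e f g h
  ─────────────────
8│♜ · ♝ ♛ ♚ ♝ · ♜│8
7│♟ ♟ ♟ ♟ ♟ ♟ ♟ ♟│7
6│♞ · · · · ♞ · ·│6
5│· · · · · · · ·│5
4│· · · · · · · ·│4
3│· · ♘ · · · ♙ ·│3
2│♙ ♙ ♙ ♙ ♙ ♙ · ♙│2
1│♖ · ♗ ♕ ♔ ♗ ♘ ♖│1
  ─────────────────
  a b c d e f g h

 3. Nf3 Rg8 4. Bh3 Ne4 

  a b c d e f g h
  ─────────────────
8│♜ · ♝ ♛ ♚ ♝ ♜ ·│8
7│♟ ♟ ♟ ♟ ♟ ♟ ♟ ♟│7
6│♞ · · · · · · ·│6
5│· · · · · · · ·│5
4│· · · · ♞ · · ·│4
3│· · ♘ · · ♘ ♙ ♗│3
2│♙ ♙ ♙ ♙ ♙ ♙ · ♙│2
1│♖ · ♗ ♕ ♔ · · ♖│1
  ─────────────────
  a b c d e f g h

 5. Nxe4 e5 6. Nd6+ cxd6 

  a b c d e f g h
  ─────────────────
8│♜ · ♝ ♛ ♚ ♝ ♜ ·│8
7│♟ ♟ · ♟ · ♟ ♟ ♟│7
6│♞ · · ♟ · · · ·│6
5│· · · · ♟ · · ·│5
4│· · · · · · · ·│4
3│· · · · · ♘ ♙ ♗│3
2│♙ ♙ ♙ ♙ ♙ ♙ · ♙│2
1│♖ · ♗ ♕ ♔ · · ♖│1
  ─────────────────
  a b c d e f g h

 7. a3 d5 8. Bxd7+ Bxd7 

  a b c d e f g h
  ─────────────────
8│♜ · · ♛ ♚ ♝ ♜ ·│8
7│♟ ♟ · ♝ · ♟ ♟ ♟│7
6│♞ · · · · · · ·│6
5│· · · ♟ ♟ · · ·│5
4│· · · · · · · ·│4
3│♙ · · · · ♘ ♙ ·│3
2│· ♙ ♙ ♙ ♙ ♙ · ♙│2
1│♖ · ♗ ♕ ♔ · · ♖│1
  ─────────────────
  a b c d e f g h



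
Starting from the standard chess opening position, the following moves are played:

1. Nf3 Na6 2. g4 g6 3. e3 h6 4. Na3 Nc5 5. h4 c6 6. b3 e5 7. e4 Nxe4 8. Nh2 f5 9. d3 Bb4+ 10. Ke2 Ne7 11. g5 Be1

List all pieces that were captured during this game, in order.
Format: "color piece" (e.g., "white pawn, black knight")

Tracking captures:
  Nxe4: captured white pawn

white pawn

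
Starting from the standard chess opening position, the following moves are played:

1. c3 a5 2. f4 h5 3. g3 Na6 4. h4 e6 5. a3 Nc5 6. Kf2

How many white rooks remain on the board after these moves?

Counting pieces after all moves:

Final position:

  a b c d e f g h
  ─────────────────
8│♜ · ♝ ♛ ♚ ♝ ♞ ♜│8
7│· ♟ ♟ ♟ · ♟ ♟ ·│7
6│· · · · ♟ · · ·│6
5│♟ · ♞ · · · · ♟│5
4│· · · · · ♙ · ♙│4
3│♙ · ♙ · · · ♙ ·│3
2│· ♙ · ♙ ♙ ♔ · ·│2
1│♖ ♘ ♗ ♕ · ♗ ♘ ♖│1
  ─────────────────
  a b c d e f g h


2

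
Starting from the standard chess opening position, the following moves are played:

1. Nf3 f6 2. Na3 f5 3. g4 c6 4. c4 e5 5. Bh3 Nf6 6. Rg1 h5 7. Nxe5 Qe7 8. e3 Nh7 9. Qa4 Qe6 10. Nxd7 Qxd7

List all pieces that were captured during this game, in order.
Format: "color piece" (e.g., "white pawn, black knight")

Tracking captures:
  Nxe5: captured black pawn
  Nxd7: captured black pawn
  Qxd7: captured white knight

black pawn, black pawn, white knight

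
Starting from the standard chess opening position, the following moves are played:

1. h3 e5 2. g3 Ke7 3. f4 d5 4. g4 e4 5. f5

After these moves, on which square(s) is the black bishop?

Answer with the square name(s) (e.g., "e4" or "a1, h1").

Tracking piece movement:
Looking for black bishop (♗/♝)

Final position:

  a b c d e f g h
  ─────────────────
8│♜ ♞ ♝ ♛ · ♝ ♞ ♜│8
7│♟ ♟ ♟ · ♚ ♟ ♟ ♟│7
6│· · · · · · · ·│6
5│· · · ♟ · ♙ · ·│5
4│· · · · ♟ · ♙ ·│4
3│· · · · · · · ♙│3
2│♙ ♙ ♙ ♙ ♙ · · ·│2
1│♖ ♘ ♗ ♕ ♔ ♗ ♘ ♖│1
  ─────────────────
  a b c d e f g h


c8, f8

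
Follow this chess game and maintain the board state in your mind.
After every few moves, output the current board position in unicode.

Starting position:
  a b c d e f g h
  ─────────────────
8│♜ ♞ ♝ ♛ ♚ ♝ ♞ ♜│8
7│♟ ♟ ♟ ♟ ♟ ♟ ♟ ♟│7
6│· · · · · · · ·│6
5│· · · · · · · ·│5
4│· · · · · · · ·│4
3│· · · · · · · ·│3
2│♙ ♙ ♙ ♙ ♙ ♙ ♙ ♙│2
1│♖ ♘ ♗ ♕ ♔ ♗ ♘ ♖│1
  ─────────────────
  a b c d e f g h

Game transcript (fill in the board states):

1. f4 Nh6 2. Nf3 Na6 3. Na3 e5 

  a b c d e f g h
  ─────────────────
8│♜ · ♝ ♛ ♚ ♝ · ♜│8
7│♟ ♟ ♟ ♟ · ♟ ♟ ♟│7
6│♞ · · · · · · ♞│6
5│· · · · ♟ · · ·│5
4│· · · · · ♙ · ·│4
3│♘ · · · · ♘ · ·│3
2│♙ ♙ ♙ ♙ ♙ · ♙ ♙│2
1│♖ · ♗ ♕ ♔ ♗ · ♖│1
  ─────────────────
  a b c d e f g h

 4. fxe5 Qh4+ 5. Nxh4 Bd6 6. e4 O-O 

  a b c d e f g h
  ─────────────────
8│♜ · ♝ · · ♜ ♚ ·│8
7│♟ ♟ ♟ ♟ · ♟ ♟ ♟│7
6│♞ · · ♝ · · · ♞│6
5│· · · · ♙ · · ·│5
4│· · · · ♙ · · ♘│4
3│♘ · · · · · · ·│3
2│♙ ♙ ♙ ♙ · · ♙ ♙│2
1│♖ · ♗ ♕ ♔ ♗ · ♖│1
  ─────────────────
  a b c d e f g h

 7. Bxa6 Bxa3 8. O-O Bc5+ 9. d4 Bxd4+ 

  a b c d e f g h
  ─────────────────
8│♜ · ♝ · · ♜ ♚ ·│8
7│♟ ♟ ♟ ♟ · ♟ ♟ ♟│7
6│♗ · · · · · · ♞│6
5│· · · · ♙ · · ·│5
4│· · · ♝ ♙ · · ♘│4
3│· · · · · · · ·│3
2│♙ ♙ ♙ · · · ♙ ♙│2
1│♖ · ♗ ♕ · ♖ ♔ ·│1
  ─────────────────
  a b c d e f g h

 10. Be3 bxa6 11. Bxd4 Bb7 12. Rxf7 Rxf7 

  a b c d e f g h
  ─────────────────
8│♜ · · · · · ♚ ·│8
7│♟ ♝ ♟ ♟ · ♜ ♟ ♟│7
6│♟ · · · · · · ♞│6
5│· · · · ♙ · · ·│5
4│· · · ♗ ♙ · · ♘│4
3│· · · · · · · ·│3
2│♙ ♙ ♙ · · · ♙ ♙│2
1│♖ · · ♕ · · ♔ ·│1
  ─────────────────
  a b c d e f g h



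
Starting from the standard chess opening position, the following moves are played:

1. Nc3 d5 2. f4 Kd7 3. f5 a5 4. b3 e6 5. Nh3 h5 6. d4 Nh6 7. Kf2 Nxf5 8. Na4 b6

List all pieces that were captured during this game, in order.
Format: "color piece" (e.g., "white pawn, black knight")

Tracking captures:
  Nxf5: captured white pawn

white pawn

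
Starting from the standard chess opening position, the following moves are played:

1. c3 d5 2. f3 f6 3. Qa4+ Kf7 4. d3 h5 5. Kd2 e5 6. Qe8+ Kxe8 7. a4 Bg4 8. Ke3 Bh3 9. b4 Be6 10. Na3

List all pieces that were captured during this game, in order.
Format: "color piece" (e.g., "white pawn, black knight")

Tracking captures:
  Kxe8: captured white queen

white queen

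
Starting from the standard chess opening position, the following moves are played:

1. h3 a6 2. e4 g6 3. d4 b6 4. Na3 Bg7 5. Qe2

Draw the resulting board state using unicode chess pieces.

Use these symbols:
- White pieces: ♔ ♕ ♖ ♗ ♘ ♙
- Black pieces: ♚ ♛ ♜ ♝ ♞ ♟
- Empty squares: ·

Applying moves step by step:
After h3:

♜ ♞ ♝ ♛ ♚ ♝ ♞ ♜
♟ ♟ ♟ ♟ ♟ ♟ ♟ ♟
· · · · · · · ·
· · · · · · · ·
· · · · · · · ·
· · · · · · · ♙
♙ ♙ ♙ ♙ ♙ ♙ ♙ ·
♖ ♘ ♗ ♕ ♔ ♗ ♘ ♖


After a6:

♜ ♞ ♝ ♛ ♚ ♝ ♞ ♜
· ♟ ♟ ♟ ♟ ♟ ♟ ♟
♟ · · · · · · ·
· · · · · · · ·
· · · · · · · ·
· · · · · · · ♙
♙ ♙ ♙ ♙ ♙ ♙ ♙ ·
♖ ♘ ♗ ♕ ♔ ♗ ♘ ♖


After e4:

♜ ♞ ♝ ♛ ♚ ♝ ♞ ♜
· ♟ ♟ ♟ ♟ ♟ ♟ ♟
♟ · · · · · · ·
· · · · · · · ·
· · · · ♙ · · ·
· · · · · · · ♙
♙ ♙ ♙ ♙ · ♙ ♙ ·
♖ ♘ ♗ ♕ ♔ ♗ ♘ ♖


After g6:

♜ ♞ ♝ ♛ ♚ ♝ ♞ ♜
· ♟ ♟ ♟ ♟ ♟ · ♟
♟ · · · · · ♟ ·
· · · · · · · ·
· · · · ♙ · · ·
· · · · · · · ♙
♙ ♙ ♙ ♙ · ♙ ♙ ·
♖ ♘ ♗ ♕ ♔ ♗ ♘ ♖


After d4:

♜ ♞ ♝ ♛ ♚ ♝ ♞ ♜
· ♟ ♟ ♟ ♟ ♟ · ♟
♟ · · · · · ♟ ·
· · · · · · · ·
· · · ♙ ♙ · · ·
· · · · · · · ♙
♙ ♙ ♙ · · ♙ ♙ ·
♖ ♘ ♗ ♕ ♔ ♗ ♘ ♖


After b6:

♜ ♞ ♝ ♛ ♚ ♝ ♞ ♜
· · ♟ ♟ ♟ ♟ · ♟
♟ ♟ · · · · ♟ ·
· · · · · · · ·
· · · ♙ ♙ · · ·
· · · · · · · ♙
♙ ♙ ♙ · · ♙ ♙ ·
♖ ♘ ♗ ♕ ♔ ♗ ♘ ♖


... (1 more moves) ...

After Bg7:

♜ ♞ ♝ ♛ ♚ · ♞ ♜
· · ♟ ♟ ♟ ♟ ♝ ♟
♟ ♟ · · · · ♟ ·
· · · · · · · ·
· · · ♙ ♙ · · ·
♘ · · · · · · ♙
♙ ♙ ♙ · · ♙ ♙ ·
♖ · ♗ ♕ ♔ ♗ ♘ ♖


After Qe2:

♜ ♞ ♝ ♛ ♚ · ♞ ♜
· · ♟ ♟ ♟ ♟ ♝ ♟
♟ ♟ · · · · ♟ ·
· · · · · · · ·
· · · ♙ ♙ · · ·
♘ · · · · · · ♙
♙ ♙ ♙ · ♕ ♙ ♙ ·
♖ · ♗ · ♔ ♗ ♘ ♖



  a b c d e f g h
  ─────────────────
8│♜ ♞ ♝ ♛ ♚ · ♞ ♜│8
7│· · ♟ ♟ ♟ ♟ ♝ ♟│7
6│♟ ♟ · · · · ♟ ·│6
5│· · · · · · · ·│5
4│· · · ♙ ♙ · · ·│4
3│♘ · · · · · · ♙│3
2│♙ ♙ ♙ · ♕ ♙ ♙ ·│2
1│♖ · ♗ · ♔ ♗ ♘ ♖│1
  ─────────────────
  a b c d e f g h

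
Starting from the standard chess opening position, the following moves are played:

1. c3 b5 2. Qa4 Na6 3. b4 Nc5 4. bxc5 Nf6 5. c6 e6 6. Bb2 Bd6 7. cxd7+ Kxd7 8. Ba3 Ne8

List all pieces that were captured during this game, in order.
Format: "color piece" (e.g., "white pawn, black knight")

Tracking captures:
  bxc5: captured black knight
  cxd7+: captured black pawn
  Kxd7: captured white pawn

black knight, black pawn, white pawn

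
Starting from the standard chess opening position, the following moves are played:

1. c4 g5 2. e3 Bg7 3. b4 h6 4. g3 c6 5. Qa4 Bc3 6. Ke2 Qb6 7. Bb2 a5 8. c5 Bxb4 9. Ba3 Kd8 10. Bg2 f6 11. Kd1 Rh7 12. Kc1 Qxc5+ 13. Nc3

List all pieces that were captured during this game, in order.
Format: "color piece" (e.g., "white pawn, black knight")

Tracking captures:
  Bxb4: captured white pawn
  Qxc5+: captured white pawn

white pawn, white pawn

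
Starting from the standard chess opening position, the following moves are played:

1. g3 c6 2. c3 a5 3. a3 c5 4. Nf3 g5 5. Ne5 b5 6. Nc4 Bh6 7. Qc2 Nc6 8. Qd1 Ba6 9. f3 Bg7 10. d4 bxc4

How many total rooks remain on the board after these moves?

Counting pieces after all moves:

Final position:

  a b c d e f g h
  ─────────────────
8│♜ · · ♛ ♚ · ♞ ♜│8
7│· · · ♟ ♟ ♟ ♝ ♟│7
6│♝ · ♞ · · · · ·│6
5│♟ · ♟ · · · ♟ ·│5
4│· · ♟ ♙ · · · ·│4
3│♙ · ♙ · · ♙ ♙ ·│3
2│· ♙ · · ♙ · · ♙│2
1│♖ ♘ ♗ ♕ ♔ ♗ · ♖│1
  ─────────────────
  a b c d e f g h


4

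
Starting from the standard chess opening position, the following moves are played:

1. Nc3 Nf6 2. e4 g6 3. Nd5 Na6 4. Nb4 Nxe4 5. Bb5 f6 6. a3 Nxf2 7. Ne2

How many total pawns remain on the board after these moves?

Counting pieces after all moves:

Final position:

  a b c d e f g h
  ─────────────────
8│♜ · ♝ ♛ ♚ ♝ · ♜│8
7│♟ ♟ ♟ ♟ ♟ · · ♟│7
6│♞ · · · · ♟ ♟ ·│6
5│· ♗ · · · · · ·│5
4│· ♘ · · · · · ·│4
3│♙ · · · · · · ·│3
2│· ♙ ♙ ♙ ♘ ♞ ♙ ♙│2
1│♖ · ♗ ♕ ♔ · · ♖│1
  ─────────────────
  a b c d e f g h


14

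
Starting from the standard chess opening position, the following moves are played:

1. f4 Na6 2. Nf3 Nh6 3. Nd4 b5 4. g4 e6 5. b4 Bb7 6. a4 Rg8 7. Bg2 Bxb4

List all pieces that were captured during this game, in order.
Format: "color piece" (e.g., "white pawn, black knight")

Tracking captures:
  Bxb4: captured white pawn

white pawn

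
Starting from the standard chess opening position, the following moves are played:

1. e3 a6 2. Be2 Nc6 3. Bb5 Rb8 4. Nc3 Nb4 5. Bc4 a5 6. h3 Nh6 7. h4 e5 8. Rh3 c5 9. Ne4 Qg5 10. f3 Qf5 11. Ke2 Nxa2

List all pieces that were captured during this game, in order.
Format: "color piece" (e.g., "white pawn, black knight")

Tracking captures:
  Nxa2: captured white pawn

white pawn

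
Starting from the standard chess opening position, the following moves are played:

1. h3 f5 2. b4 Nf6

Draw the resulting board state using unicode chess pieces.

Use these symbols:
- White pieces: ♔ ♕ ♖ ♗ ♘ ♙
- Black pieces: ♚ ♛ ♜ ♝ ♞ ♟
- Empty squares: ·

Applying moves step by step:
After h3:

♜ ♞ ♝ ♛ ♚ ♝ ♞ ♜
♟ ♟ ♟ ♟ ♟ ♟ ♟ ♟
· · · · · · · ·
· · · · · · · ·
· · · · · · · ·
· · · · · · · ♙
♙ ♙ ♙ ♙ ♙ ♙ ♙ ·
♖ ♘ ♗ ♕ ♔ ♗ ♘ ♖


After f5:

♜ ♞ ♝ ♛ ♚ ♝ ♞ ♜
♟ ♟ ♟ ♟ ♟ · ♟ ♟
· · · · · · · ·
· · · · · ♟ · ·
· · · · · · · ·
· · · · · · · ♙
♙ ♙ ♙ ♙ ♙ ♙ ♙ ·
♖ ♘ ♗ ♕ ♔ ♗ ♘ ♖


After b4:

♜ ♞ ♝ ♛ ♚ ♝ ♞ ♜
♟ ♟ ♟ ♟ ♟ · ♟ ♟
· · · · · · · ·
· · · · · ♟ · ·
· ♙ · · · · · ·
· · · · · · · ♙
♙ · ♙ ♙ ♙ ♙ ♙ ·
♖ ♘ ♗ ♕ ♔ ♗ ♘ ♖


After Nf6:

♜ ♞ ♝ ♛ ♚ ♝ · ♜
♟ ♟ ♟ ♟ ♟ · ♟ ♟
· · · · · ♞ · ·
· · · · · ♟ · ·
· ♙ · · · · · ·
· · · · · · · ♙
♙ · ♙ ♙ ♙ ♙ ♙ ·
♖ ♘ ♗ ♕ ♔ ♗ ♘ ♖



  a b c d e f g h
  ─────────────────
8│♜ ♞ ♝ ♛ ♚ ♝ · ♜│8
7│♟ ♟ ♟ ♟ ♟ · ♟ ♟│7
6│· · · · · ♞ · ·│6
5│· · · · · ♟ · ·│5
4│· ♙ · · · · · ·│4
3│· · · · · · · ♙│3
2│♙ · ♙ ♙ ♙ ♙ ♙ ·│2
1│♖ ♘ ♗ ♕ ♔ ♗ ♘ ♖│1
  ─────────────────
  a b c d e f g h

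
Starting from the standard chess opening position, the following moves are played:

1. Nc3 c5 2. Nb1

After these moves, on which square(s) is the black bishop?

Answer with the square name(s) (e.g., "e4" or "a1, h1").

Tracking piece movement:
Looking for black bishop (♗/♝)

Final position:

  a b c d e f g h
  ─────────────────
8│♜ ♞ ♝ ♛ ♚ ♝ ♞ ♜│8
7│♟ ♟ · ♟ ♟ ♟ ♟ ♟│7
6│· · · · · · · ·│6
5│· · ♟ · · · · ·│5
4│· · · · · · · ·│4
3│· · · · · · · ·│3
2│♙ ♙ ♙ ♙ ♙ ♙ ♙ ♙│2
1│♖ ♘ ♗ ♕ ♔ ♗ ♘ ♖│1
  ─────────────────
  a b c d e f g h


c8, f8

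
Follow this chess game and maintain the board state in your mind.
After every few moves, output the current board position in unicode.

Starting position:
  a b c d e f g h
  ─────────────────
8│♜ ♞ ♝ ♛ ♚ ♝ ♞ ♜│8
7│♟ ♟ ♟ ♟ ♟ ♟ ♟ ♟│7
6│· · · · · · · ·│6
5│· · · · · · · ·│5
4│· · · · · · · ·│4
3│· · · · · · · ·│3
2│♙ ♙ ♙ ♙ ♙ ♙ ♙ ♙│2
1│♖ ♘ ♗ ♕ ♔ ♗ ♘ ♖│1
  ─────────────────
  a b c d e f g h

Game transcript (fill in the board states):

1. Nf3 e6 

  a b c d e f g h
  ─────────────────
8│♜ ♞ ♝ ♛ ♚ ♝ ♞ ♜│8
7│♟ ♟ ♟ ♟ · ♟ ♟ ♟│7
6│· · · · ♟ · · ·│6
5│· · · · · · · ·│5
4│· · · · · · · ·│4
3│· · · · · ♘ · ·│3
2│♙ ♙ ♙ ♙ ♙ ♙ ♙ ♙│2
1│♖ ♘ ♗ ♕ ♔ ♗ · ♖│1
  ─────────────────
  a b c d e f g h

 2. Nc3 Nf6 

  a b c d e f g h
  ─────────────────
8│♜ ♞ ♝ ♛ ♚ ♝ · ♜│8
7│♟ ♟ ♟ ♟ · ♟ ♟ ♟│7
6│· · · · ♟ ♞ · ·│6
5│· · · · · · · ·│5
4│· · · · · · · ·│4
3│· · ♘ · · ♘ · ·│3
2│♙ ♙ ♙ ♙ ♙ ♙ ♙ ♙│2
1│♖ · ♗ ♕ ♔ ♗ · ♖│1
  ─────────────────
  a b c d e f g h

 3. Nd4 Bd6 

  a b c d e f g h
  ─────────────────
8│♜ ♞ ♝ ♛ ♚ · · ♜│8
7│♟ ♟ ♟ ♟ · ♟ ♟ ♟│7
6│· · · ♝ ♟ ♞ · ·│6
5│· · · · · · · ·│5
4│· · · ♘ · · · ·│4
3│· · ♘ · · · · ·│3
2│♙ ♙ ♙ ♙ ♙ ♙ ♙ ♙│2
1│♖ · ♗ ♕ ♔ ♗ · ♖│1
  ─────────────────
  a b c d e f g h

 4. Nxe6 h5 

  a b c d e f g h
  ─────────────────
8│♜ ♞ ♝ ♛ ♚ · · ♜│8
7│♟ ♟ ♟ ♟ · ♟ ♟ ·│7
6│· · · ♝ ♘ ♞ · ·│6
5│· · · · · · · ♟│5
4│· · · · · · · ·│4
3│· · ♘ · · · · ·│3
2│♙ ♙ ♙ ♙ ♙ ♙ ♙ ♙│2
1│♖ · ♗ ♕ ♔ ♗ · ♖│1
  ─────────────────
  a b c d e f g h

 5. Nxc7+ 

  a b c d e f g h
  ─────────────────
8│♜ ♞ ♝ ♛ ♚ · · ♜│8
7│♟ ♟ ♘ ♟ · ♟ ♟ ·│7
6│· · · ♝ · ♞ · ·│6
5│· · · · · · · ♟│5
4│· · · · · · · ·│4
3│· · ♘ · · · · ·│3
2│♙ ♙ ♙ ♙ ♙ ♙ ♙ ♙│2
1│♖ · ♗ ♕ ♔ ♗ · ♖│1
  ─────────────────
  a b c d e f g h


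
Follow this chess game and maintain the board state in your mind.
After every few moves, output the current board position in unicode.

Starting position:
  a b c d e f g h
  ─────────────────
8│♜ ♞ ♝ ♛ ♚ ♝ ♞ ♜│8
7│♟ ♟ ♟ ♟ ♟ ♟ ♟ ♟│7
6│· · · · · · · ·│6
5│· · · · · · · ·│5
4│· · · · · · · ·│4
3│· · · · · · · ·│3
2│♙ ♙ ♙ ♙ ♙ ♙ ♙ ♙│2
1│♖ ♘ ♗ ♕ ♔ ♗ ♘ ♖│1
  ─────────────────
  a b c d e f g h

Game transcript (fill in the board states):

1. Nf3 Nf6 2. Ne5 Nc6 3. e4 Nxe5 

  a b c d e f g h
  ─────────────────
8│♜ · ♝ ♛ ♚ ♝ · ♜│8
7│♟ ♟ ♟ ♟ ♟ ♟ ♟ ♟│7
6│· · · · · ♞ · ·│6
5│· · · · ♞ · · ·│5
4│· · · · ♙ · · ·│4
3│· · · · · · · ·│3
2│♙ ♙ ♙ ♙ · ♙ ♙ ♙│2
1│♖ ♘ ♗ ♕ ♔ ♗ · ♖│1
  ─────────────────
  a b c d e f g h

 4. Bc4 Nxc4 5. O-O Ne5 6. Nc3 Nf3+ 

  a b c d e f g h
  ─────────────────
8│♜ · ♝ ♛ ♚ ♝ · ♜│8
7│♟ ♟ ♟ ♟ ♟ ♟ ♟ ♟│7
6│· · · · · ♞ · ·│6
5│· · · · · · · ·│5
4│· · · · ♙ · · ·│4
3│· · ♘ · · ♞ · ·│3
2│♙ ♙ ♙ ♙ · ♙ ♙ ♙│2
1│♖ · ♗ ♕ · ♖ ♔ ·│1
  ─────────────────
  a b c d e f g h

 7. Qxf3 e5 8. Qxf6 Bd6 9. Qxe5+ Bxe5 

  a b c d e f g h
  ─────────────────
8│♜ · ♝ ♛ ♚ · · ♜│8
7│♟ ♟ ♟ ♟ · ♟ ♟ ♟│7
6│· · · · · · · ·│6
5│· · · · ♝ · · ·│5
4│· · · · ♙ · · ·│4
3│· · ♘ · · · · ·│3
2│♙ ♙ ♙ ♙ · ♙ ♙ ♙│2
1│♖ · ♗ · · ♖ ♔ ·│1
  ─────────────────
  a b c d e f g h

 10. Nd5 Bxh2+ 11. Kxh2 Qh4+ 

  a b c d e f g h
  ─────────────────
8│♜ · ♝ · ♚ · · ♜│8
7│♟ ♟ ♟ ♟ · ♟ ♟ ♟│7
6│· · · · · · · ·│6
5│· · · ♘ · · · ·│5
4│· · · · ♙ · · ♛│4
3│· · · · · · · ·│3
2│♙ ♙ ♙ ♙ · ♙ ♙ ♔│2
1│♖ · ♗ · · ♖ · ·│1
  ─────────────────
  a b c d e f g h


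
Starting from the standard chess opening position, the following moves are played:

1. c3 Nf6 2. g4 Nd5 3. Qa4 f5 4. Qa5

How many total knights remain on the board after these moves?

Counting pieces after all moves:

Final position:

  a b c d e f g h
  ─────────────────
8│♜ ♞ ♝ ♛ ♚ ♝ · ♜│8
7│♟ ♟ ♟ ♟ ♟ · ♟ ♟│7
6│· · · · · · · ·│6
5│♕ · · ♞ · ♟ · ·│5
4│· · · · · · ♙ ·│4
3│· · ♙ · · · · ·│3
2│♙ ♙ · ♙ ♙ ♙ · ♙│2
1│♖ ♘ ♗ · ♔ ♗ ♘ ♖│1
  ─────────────────
  a b c d e f g h


4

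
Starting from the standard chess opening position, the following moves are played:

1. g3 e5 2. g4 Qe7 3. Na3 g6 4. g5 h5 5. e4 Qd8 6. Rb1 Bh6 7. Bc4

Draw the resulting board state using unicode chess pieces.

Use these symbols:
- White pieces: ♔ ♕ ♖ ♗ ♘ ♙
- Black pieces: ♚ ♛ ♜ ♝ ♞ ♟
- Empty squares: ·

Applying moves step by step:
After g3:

♜ ♞ ♝ ♛ ♚ ♝ ♞ ♜
♟ ♟ ♟ ♟ ♟ ♟ ♟ ♟
· · · · · · · ·
· · · · · · · ·
· · · · · · · ·
· · · · · · ♙ ·
♙ ♙ ♙ ♙ ♙ ♙ · ♙
♖ ♘ ♗ ♕ ♔ ♗ ♘ ♖


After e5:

♜ ♞ ♝ ♛ ♚ ♝ ♞ ♜
♟ ♟ ♟ ♟ · ♟ ♟ ♟
· · · · · · · ·
· · · · ♟ · · ·
· · · · · · · ·
· · · · · · ♙ ·
♙ ♙ ♙ ♙ ♙ ♙ · ♙
♖ ♘ ♗ ♕ ♔ ♗ ♘ ♖


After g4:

♜ ♞ ♝ ♛ ♚ ♝ ♞ ♜
♟ ♟ ♟ ♟ · ♟ ♟ ♟
· · · · · · · ·
· · · · ♟ · · ·
· · · · · · ♙ ·
· · · · · · · ·
♙ ♙ ♙ ♙ ♙ ♙ · ♙
♖ ♘ ♗ ♕ ♔ ♗ ♘ ♖


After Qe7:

♜ ♞ ♝ · ♚ ♝ ♞ ♜
♟ ♟ ♟ ♟ ♛ ♟ ♟ ♟
· · · · · · · ·
· · · · ♟ · · ·
· · · · · · ♙ ·
· · · · · · · ·
♙ ♙ ♙ ♙ ♙ ♙ · ♙
♖ ♘ ♗ ♕ ♔ ♗ ♘ ♖


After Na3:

♜ ♞ ♝ · ♚ ♝ ♞ ♜
♟ ♟ ♟ ♟ ♛ ♟ ♟ ♟
· · · · · · · ·
· · · · ♟ · · ·
· · · · · · ♙ ·
♘ · · · · · · ·
♙ ♙ ♙ ♙ ♙ ♙ · ♙
♖ · ♗ ♕ ♔ ♗ ♘ ♖


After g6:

♜ ♞ ♝ · ♚ ♝ ♞ ♜
♟ ♟ ♟ ♟ ♛ ♟ · ♟
· · · · · · ♟ ·
· · · · ♟ · · ·
· · · · · · ♙ ·
♘ · · · · · · ·
♙ ♙ ♙ ♙ ♙ ♙ · ♙
♖ · ♗ ♕ ♔ ♗ ♘ ♖


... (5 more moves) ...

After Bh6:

♜ ♞ ♝ ♛ ♚ · ♞ ♜
♟ ♟ ♟ ♟ · ♟ · ·
· · · · · · ♟ ♝
· · · · ♟ · ♙ ♟
· · · · ♙ · · ·
♘ · · · · · · ·
♙ ♙ ♙ ♙ · ♙ · ♙
· ♖ ♗ ♕ ♔ ♗ ♘ ♖


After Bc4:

♜ ♞ ♝ ♛ ♚ · ♞ ♜
♟ ♟ ♟ ♟ · ♟ · ·
· · · · · · ♟ ♝
· · · · ♟ · ♙ ♟
· · ♗ · ♙ · · ·
♘ · · · · · · ·
♙ ♙ ♙ ♙ · ♙ · ♙
· ♖ ♗ ♕ ♔ · ♘ ♖



  a b c d e f g h
  ─────────────────
8│♜ ♞ ♝ ♛ ♚ · ♞ ♜│8
7│♟ ♟ ♟ ♟ · ♟ · ·│7
6│· · · · · · ♟ ♝│6
5│· · · · ♟ · ♙ ♟│5
4│· · ♗ · ♙ · · ·│4
3│♘ · · · · · · ·│3
2│♙ ♙ ♙ ♙ · ♙ · ♙│2
1│· ♖ ♗ ♕ ♔ · ♘ ♖│1
  ─────────────────
  a b c d e f g h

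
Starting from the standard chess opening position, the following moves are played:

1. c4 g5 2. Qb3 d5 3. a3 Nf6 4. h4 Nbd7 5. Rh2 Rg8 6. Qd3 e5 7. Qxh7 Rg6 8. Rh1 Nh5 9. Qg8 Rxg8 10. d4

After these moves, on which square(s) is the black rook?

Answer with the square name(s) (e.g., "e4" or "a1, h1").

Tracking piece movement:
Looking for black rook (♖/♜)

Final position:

  a b c d e f g h
  ─────────────────
8│♜ · ♝ ♛ ♚ ♝ ♜ ·│8
7│♟ ♟ ♟ ♞ · ♟ · ·│7
6│· · · · · · · ·│6
5│· · · ♟ ♟ · ♟ ♞│5
4│· · ♙ ♙ · · · ♙│4
3│♙ · · · · · · ·│3
2│· ♙ · · ♙ ♙ ♙ ·│2
1│♖ ♘ ♗ · ♔ ♗ ♘ ♖│1
  ─────────────────
  a b c d e f g h


a8, g8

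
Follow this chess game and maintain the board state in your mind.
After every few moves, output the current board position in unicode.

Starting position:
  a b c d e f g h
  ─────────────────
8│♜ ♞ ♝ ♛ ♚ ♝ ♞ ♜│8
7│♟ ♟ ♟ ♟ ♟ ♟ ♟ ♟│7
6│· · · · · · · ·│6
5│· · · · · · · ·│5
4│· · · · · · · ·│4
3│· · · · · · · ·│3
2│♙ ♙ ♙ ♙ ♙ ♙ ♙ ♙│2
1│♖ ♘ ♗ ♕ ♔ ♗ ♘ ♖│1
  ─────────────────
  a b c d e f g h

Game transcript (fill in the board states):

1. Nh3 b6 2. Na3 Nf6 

  a b c d e f g h
  ─────────────────
8│♜ ♞ ♝ ♛ ♚ ♝ · ♜│8
7│♟ · ♟ ♟ ♟ ♟ ♟ ♟│7
6│· ♟ · · · ♞ · ·│6
5│· · · · · · · ·│5
4│· · · · · · · ·│4
3│♘ · · · · · · ♘│3
2│♙ ♙ ♙ ♙ ♙ ♙ ♙ ♙│2
1│♖ · ♗ ♕ ♔ ♗ · ♖│1
  ─────────────────
  a b c d e f g h

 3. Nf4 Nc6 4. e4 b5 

  a b c d e f g h
  ─────────────────
8│♜ · ♝ ♛ ♚ ♝ · ♜│8
7│♟ · ♟ ♟ ♟ ♟ ♟ ♟│7
6│· · ♞ · · ♞ · ·│6
5│· ♟ · · · · · ·│5
4│· · · · ♙ ♘ · ·│4
3│♘ · · · · · · ·│3
2│♙ ♙ ♙ ♙ · ♙ ♙ ♙│2
1│♖ · ♗ ♕ ♔ ♗ · ♖│1
  ─────────────────
  a b c d e f g h

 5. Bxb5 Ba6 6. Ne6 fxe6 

  a b c d e f g h
  ─────────────────
8│♜ · · ♛ ♚ ♝ · ♜│8
7│♟ · ♟ ♟ ♟ · ♟ ♟│7
6│♝ · ♞ · ♟ ♞ · ·│6
5│· ♗ · · · · · ·│5
4│· · · · ♙ · · ·│4
3│♘ · · · · · · ·│3
2│♙ ♙ ♙ ♙ · ♙ ♙ ♙│2
1│♖ · ♗ ♕ ♔ · · ♖│1
  ─────────────────
  a b c d e f g h

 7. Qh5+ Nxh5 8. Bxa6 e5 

  a b c d e f g h
  ─────────────────
8│♜ · · ♛ ♚ ♝ · ♜│8
7│♟ · ♟ ♟ ♟ · ♟ ♟│7
6│♗ · ♞ · · · · ·│6
5│· · · · ♟ · · ♞│5
4│· · · · ♙ · · ·│4
3│♘ · · · · · · ·│3
2│♙ ♙ ♙ ♙ · ♙ ♙ ♙│2
1│♖ · ♗ · ♔ · · ♖│1
  ─────────────────
  a b c d e f g h

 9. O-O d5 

  a b c d e f g h
  ─────────────────
8│♜ · · ♛ ♚ ♝ · ♜│8
7│♟ · ♟ · ♟ · ♟ ♟│7
6│♗ · ♞ · · · · ·│6
5│· · · ♟ ♟ · · ♞│5
4│· · · · ♙ · · ·│4
3│♘ · · · · · · ·│3
2│♙ ♙ ♙ ♙ · ♙ ♙ ♙│2
1│♖ · ♗ · · ♖ ♔ ·│1
  ─────────────────
  a b c d e f g h


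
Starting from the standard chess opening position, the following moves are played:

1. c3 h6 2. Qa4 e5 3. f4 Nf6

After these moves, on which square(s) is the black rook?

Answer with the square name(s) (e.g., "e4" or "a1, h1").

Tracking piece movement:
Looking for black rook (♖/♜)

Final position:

  a b c d e f g h
  ─────────────────
8│♜ ♞ ♝ ♛ ♚ ♝ · ♜│8
7│♟ ♟ ♟ ♟ · ♟ ♟ ·│7
6│· · · · · ♞ · ♟│6
5│· · · · ♟ · · ·│5
4│♕ · · · · ♙ · ·│4
3│· · ♙ · · · · ·│3
2│♙ ♙ · ♙ ♙ · ♙ ♙│2
1│♖ ♘ ♗ · ♔ ♗ ♘ ♖│1
  ─────────────────
  a b c d e f g h


a8, h8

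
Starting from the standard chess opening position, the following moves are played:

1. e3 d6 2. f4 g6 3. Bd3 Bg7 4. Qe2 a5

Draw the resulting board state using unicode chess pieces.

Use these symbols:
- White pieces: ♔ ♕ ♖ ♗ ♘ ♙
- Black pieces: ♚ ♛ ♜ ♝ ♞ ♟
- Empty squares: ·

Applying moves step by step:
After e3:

♜ ♞ ♝ ♛ ♚ ♝ ♞ ♜
♟ ♟ ♟ ♟ ♟ ♟ ♟ ♟
· · · · · · · ·
· · · · · · · ·
· · · · · · · ·
· · · · ♙ · · ·
♙ ♙ ♙ ♙ · ♙ ♙ ♙
♖ ♘ ♗ ♕ ♔ ♗ ♘ ♖


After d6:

♜ ♞ ♝ ♛ ♚ ♝ ♞ ♜
♟ ♟ ♟ · ♟ ♟ ♟ ♟
· · · ♟ · · · ·
· · · · · · · ·
· · · · · · · ·
· · · · ♙ · · ·
♙ ♙ ♙ ♙ · ♙ ♙ ♙
♖ ♘ ♗ ♕ ♔ ♗ ♘ ♖


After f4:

♜ ♞ ♝ ♛ ♚ ♝ ♞ ♜
♟ ♟ ♟ · ♟ ♟ ♟ ♟
· · · ♟ · · · ·
· · · · · · · ·
· · · · · ♙ · ·
· · · · ♙ · · ·
♙ ♙ ♙ ♙ · · ♙ ♙
♖ ♘ ♗ ♕ ♔ ♗ ♘ ♖


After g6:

♜ ♞ ♝ ♛ ♚ ♝ ♞ ♜
♟ ♟ ♟ · ♟ ♟ · ♟
· · · ♟ · · ♟ ·
· · · · · · · ·
· · · · · ♙ · ·
· · · · ♙ · · ·
♙ ♙ ♙ ♙ · · ♙ ♙
♖ ♘ ♗ ♕ ♔ ♗ ♘ ♖


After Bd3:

♜ ♞ ♝ ♛ ♚ ♝ ♞ ♜
♟ ♟ ♟ · ♟ ♟ · ♟
· · · ♟ · · ♟ ·
· · · · · · · ·
· · · · · ♙ · ·
· · · ♗ ♙ · · ·
♙ ♙ ♙ ♙ · · ♙ ♙
♖ ♘ ♗ ♕ ♔ · ♘ ♖


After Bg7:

♜ ♞ ♝ ♛ ♚ · ♞ ♜
♟ ♟ ♟ · ♟ ♟ ♝ ♟
· · · ♟ · · ♟ ·
· · · · · · · ·
· · · · · ♙ · ·
· · · ♗ ♙ · · ·
♙ ♙ ♙ ♙ · · ♙ ♙
♖ ♘ ♗ ♕ ♔ · ♘ ♖


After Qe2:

♜ ♞ ♝ ♛ ♚ · ♞ ♜
♟ ♟ ♟ · ♟ ♟ ♝ ♟
· · · ♟ · · ♟ ·
· · · · · · · ·
· · · · · ♙ · ·
· · · ♗ ♙ · · ·
♙ ♙ ♙ ♙ ♕ · ♙ ♙
♖ ♘ ♗ · ♔ · ♘ ♖


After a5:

♜ ♞ ♝ ♛ ♚ · ♞ ♜
· ♟ ♟ · ♟ ♟ ♝ ♟
· · · ♟ · · ♟ ·
♟ · · · · · · ·
· · · · · ♙ · ·
· · · ♗ ♙ · · ·
♙ ♙ ♙ ♙ ♕ · ♙ ♙
♖ ♘ ♗ · ♔ · ♘ ♖



  a b c d e f g h
  ─────────────────
8│♜ ♞ ♝ ♛ ♚ · ♞ ♜│8
7│· ♟ ♟ · ♟ ♟ ♝ ♟│7
6│· · · ♟ · · ♟ ·│6
5│♟ · · · · · · ·│5
4│· · · · · ♙ · ·│4
3│· · · ♗ ♙ · · ·│3
2│♙ ♙ ♙ ♙ ♕ · ♙ ♙│2
1│♖ ♘ ♗ · ♔ · ♘ ♖│1
  ─────────────────
  a b c d e f g h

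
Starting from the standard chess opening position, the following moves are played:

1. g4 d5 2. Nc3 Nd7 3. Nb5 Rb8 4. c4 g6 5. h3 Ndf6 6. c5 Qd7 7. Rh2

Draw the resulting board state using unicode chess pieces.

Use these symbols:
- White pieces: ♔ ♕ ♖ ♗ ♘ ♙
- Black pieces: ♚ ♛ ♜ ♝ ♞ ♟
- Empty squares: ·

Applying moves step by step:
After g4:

♜ ♞ ♝ ♛ ♚ ♝ ♞ ♜
♟ ♟ ♟ ♟ ♟ ♟ ♟ ♟
· · · · · · · ·
· · · · · · · ·
· · · · · · ♙ ·
· · · · · · · ·
♙ ♙ ♙ ♙ ♙ ♙ · ♙
♖ ♘ ♗ ♕ ♔ ♗ ♘ ♖


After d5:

♜ ♞ ♝ ♛ ♚ ♝ ♞ ♜
♟ ♟ ♟ · ♟ ♟ ♟ ♟
· · · · · · · ·
· · · ♟ · · · ·
· · · · · · ♙ ·
· · · · · · · ·
♙ ♙ ♙ ♙ ♙ ♙ · ♙
♖ ♘ ♗ ♕ ♔ ♗ ♘ ♖


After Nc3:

♜ ♞ ♝ ♛ ♚ ♝ ♞ ♜
♟ ♟ ♟ · ♟ ♟ ♟ ♟
· · · · · · · ·
· · · ♟ · · · ·
· · · · · · ♙ ·
· · ♘ · · · · ·
♙ ♙ ♙ ♙ ♙ ♙ · ♙
♖ · ♗ ♕ ♔ ♗ ♘ ♖


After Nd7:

♜ · ♝ ♛ ♚ ♝ ♞ ♜
♟ ♟ ♟ ♞ ♟ ♟ ♟ ♟
· · · · · · · ·
· · · ♟ · · · ·
· · · · · · ♙ ·
· · ♘ · · · · ·
♙ ♙ ♙ ♙ ♙ ♙ · ♙
♖ · ♗ ♕ ♔ ♗ ♘ ♖


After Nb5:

♜ · ♝ ♛ ♚ ♝ ♞ ♜
♟ ♟ ♟ ♞ ♟ ♟ ♟ ♟
· · · · · · · ·
· ♘ · ♟ · · · ·
· · · · · · ♙ ·
· · · · · · · ·
♙ ♙ ♙ ♙ ♙ ♙ · ♙
♖ · ♗ ♕ ♔ ♗ ♘ ♖


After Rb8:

· ♜ ♝ ♛ ♚ ♝ ♞ ♜
♟ ♟ ♟ ♞ ♟ ♟ ♟ ♟
· · · · · · · ·
· ♘ · ♟ · · · ·
· · · · · · ♙ ·
· · · · · · · ·
♙ ♙ ♙ ♙ ♙ ♙ · ♙
♖ · ♗ ♕ ♔ ♗ ♘ ♖


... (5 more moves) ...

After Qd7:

· ♜ ♝ · ♚ ♝ ♞ ♜
♟ ♟ ♟ ♛ ♟ ♟ · ♟
· · · · · ♞ ♟ ·
· ♘ ♙ ♟ · · · ·
· · · · · · ♙ ·
· · · · · · · ♙
♙ ♙ · ♙ ♙ ♙ · ·
♖ · ♗ ♕ ♔ ♗ ♘ ♖


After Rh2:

· ♜ ♝ · ♚ ♝ ♞ ♜
♟ ♟ ♟ ♛ ♟ ♟ · ♟
· · · · · ♞ ♟ ·
· ♘ ♙ ♟ · · · ·
· · · · · · ♙ ·
· · · · · · · ♙
♙ ♙ · ♙ ♙ ♙ · ♖
♖ · ♗ ♕ ♔ ♗ ♘ ·



  a b c d e f g h
  ─────────────────
8│· ♜ ♝ · ♚ ♝ ♞ ♜│8
7│♟ ♟ ♟ ♛ ♟ ♟ · ♟│7
6│· · · · · ♞ ♟ ·│6
5│· ♘ ♙ ♟ · · · ·│5
4│· · · · · · ♙ ·│4
3│· · · · · · · ♙│3
2│♙ ♙ · ♙ ♙ ♙ · ♖│2
1│♖ · ♗ ♕ ♔ ♗ ♘ ·│1
  ─────────────────
  a b c d e f g h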